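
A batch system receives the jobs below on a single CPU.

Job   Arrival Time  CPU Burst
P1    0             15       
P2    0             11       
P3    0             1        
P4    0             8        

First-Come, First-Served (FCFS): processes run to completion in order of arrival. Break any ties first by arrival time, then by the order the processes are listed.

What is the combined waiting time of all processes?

Schedule: | P1 0-15 | P2 15-26 | P3 26-27 | P4 27-35 |
Completion: P1=15  P2=26  P3=27  P4=35
Turnaround (C−A): P1=15  P2=26  P3=27  P4=35
Waiting = turnaround − burst: P1=0, P2=15, P3=26, P4=27
Total waiting = 0 + 15 + 26 + 27 = 68

68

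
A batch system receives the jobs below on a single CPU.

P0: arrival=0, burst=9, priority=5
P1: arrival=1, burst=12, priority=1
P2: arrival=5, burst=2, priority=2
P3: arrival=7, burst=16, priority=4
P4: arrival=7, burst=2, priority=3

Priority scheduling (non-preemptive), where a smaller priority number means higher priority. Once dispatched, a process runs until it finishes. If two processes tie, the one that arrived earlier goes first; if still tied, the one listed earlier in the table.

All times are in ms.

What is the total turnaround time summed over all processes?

99

Gantt: | P0 0-9 | P1 9-21 | P2 21-23 | P4 23-25 | P3 25-41 |
Completion: P0=9  P1=21  P2=23  P3=41  P4=25
Turnaround (C−A): P0=9  P1=20  P2=18  P3=34  P4=18
Turnaround = completion − arrival: P0=9, P1=20, P2=18, P3=34, P4=18
Total turnaround = 9 + 20 + 18 + 34 + 18 = 99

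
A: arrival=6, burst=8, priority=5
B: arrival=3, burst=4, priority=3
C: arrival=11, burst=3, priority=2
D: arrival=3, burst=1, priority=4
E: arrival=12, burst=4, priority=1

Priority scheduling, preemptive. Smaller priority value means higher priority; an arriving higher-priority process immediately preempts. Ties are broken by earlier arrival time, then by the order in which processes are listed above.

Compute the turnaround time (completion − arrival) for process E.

4

Schedule: | idle 0-3 | B 3-7 | D 7-8 | A 8-11 | C 11-12 | E 12-16 | C 16-18 | A 18-23 |
Completion: A=23  B=7  C=18  D=8  E=16
Turnaround (C−A): A=17  B=4  C=7  D=5  E=4
Turnaround(E) = completion − arrival = 16 − 12 = 4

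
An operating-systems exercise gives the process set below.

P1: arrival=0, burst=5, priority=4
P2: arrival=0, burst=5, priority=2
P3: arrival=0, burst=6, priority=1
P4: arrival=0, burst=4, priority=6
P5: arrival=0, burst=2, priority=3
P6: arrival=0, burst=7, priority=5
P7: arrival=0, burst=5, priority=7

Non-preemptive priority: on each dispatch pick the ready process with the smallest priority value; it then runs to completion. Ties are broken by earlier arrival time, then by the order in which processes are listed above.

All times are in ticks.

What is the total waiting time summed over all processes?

102

Schedule: | P3 0-6 | P2 6-11 | P5 11-13 | P1 13-18 | P6 18-25 | P4 25-29 | P7 29-34 |
Completion: P1=18  P2=11  P3=6  P4=29  P5=13  P6=25  P7=34
Waiting = turnaround − burst: P1=13, P2=6, P3=0, P4=25, P5=11, P6=18, P7=29
Total waiting = 13 + 6 + 0 + 25 + 11 + 18 + 29 = 102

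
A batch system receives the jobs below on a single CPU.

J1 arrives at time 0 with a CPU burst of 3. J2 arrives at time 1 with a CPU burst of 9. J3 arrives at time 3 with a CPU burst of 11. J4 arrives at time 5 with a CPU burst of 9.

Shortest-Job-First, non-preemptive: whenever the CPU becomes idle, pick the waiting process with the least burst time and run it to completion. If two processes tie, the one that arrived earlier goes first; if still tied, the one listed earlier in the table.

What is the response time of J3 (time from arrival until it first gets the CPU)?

Gantt: | J1 0-3 | J2 3-12 | J4 12-21 | J3 21-32 |
Completion: J1=3  J2=12  J3=32  J4=21
Response(J3) = first start − arrival = 21 − 3 = 18

18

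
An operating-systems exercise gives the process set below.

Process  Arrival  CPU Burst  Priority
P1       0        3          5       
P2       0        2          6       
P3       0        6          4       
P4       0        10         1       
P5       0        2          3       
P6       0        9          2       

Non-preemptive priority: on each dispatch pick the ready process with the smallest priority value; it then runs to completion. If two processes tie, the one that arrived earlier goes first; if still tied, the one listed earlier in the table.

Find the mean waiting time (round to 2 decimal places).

17.83

Timeline: | P4 0-10 | P6 10-19 | P5 19-21 | P3 21-27 | P1 27-30 | P2 30-32 |
Completion: P1=30  P2=32  P3=27  P4=10  P5=21  P6=19
Turnaround (C−A): P1=30  P2=32  P3=27  P4=10  P5=21  P6=19
Waiting times: P1=27, P2=30, P3=21, P4=0, P5=19, P6=10
Average waiting = (27+30+21+0+19+10) / 6 = 107/6 = 17.83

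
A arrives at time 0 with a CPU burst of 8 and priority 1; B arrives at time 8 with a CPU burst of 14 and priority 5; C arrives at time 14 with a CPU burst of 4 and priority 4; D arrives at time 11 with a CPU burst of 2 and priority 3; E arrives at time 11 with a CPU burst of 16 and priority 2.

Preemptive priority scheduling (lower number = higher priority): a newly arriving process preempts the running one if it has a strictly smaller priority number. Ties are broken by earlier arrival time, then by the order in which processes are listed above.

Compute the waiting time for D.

16

Schedule: | A 0-8 | B 8-11 | E 11-27 | D 27-29 | C 29-33 | B 33-44 |
Completion: A=8  B=44  C=33  D=29  E=27
Waiting(D) = turnaround − burst = 18 − 2 = 16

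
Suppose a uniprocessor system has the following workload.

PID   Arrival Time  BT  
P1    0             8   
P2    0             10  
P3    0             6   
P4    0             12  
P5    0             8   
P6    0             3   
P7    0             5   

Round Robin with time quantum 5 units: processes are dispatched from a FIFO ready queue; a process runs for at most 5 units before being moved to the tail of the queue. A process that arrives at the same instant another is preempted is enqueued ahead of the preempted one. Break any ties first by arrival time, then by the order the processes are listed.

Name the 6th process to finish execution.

Gantt: | P1 0-5 | P2 5-10 | P3 10-15 | P4 15-20 | P5 20-25 | P6 25-28 | P7 28-33 | P1 33-36 | P2 36-41 | P3 41-42 | P4 42-47 | P5 47-50 | P4 50-52 |
Completion: P1=36  P2=41  P3=42  P4=52  P5=50  P6=28  P7=33
Turnaround (C−A): P1=36  P2=41  P3=42  P4=52  P5=50  P6=28  P7=33
Finish order: P6 → P7 → P1 → P2 → P3 → P5 → P4

P5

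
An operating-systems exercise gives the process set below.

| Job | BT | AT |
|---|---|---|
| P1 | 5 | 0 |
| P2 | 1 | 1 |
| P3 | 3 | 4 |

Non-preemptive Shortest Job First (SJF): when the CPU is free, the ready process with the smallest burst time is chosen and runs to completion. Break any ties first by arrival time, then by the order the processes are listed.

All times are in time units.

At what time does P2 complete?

6

Timeline: | P1 0-5 | P2 5-6 | P3 6-9 |
Completion: P1=5  P2=6  P3=9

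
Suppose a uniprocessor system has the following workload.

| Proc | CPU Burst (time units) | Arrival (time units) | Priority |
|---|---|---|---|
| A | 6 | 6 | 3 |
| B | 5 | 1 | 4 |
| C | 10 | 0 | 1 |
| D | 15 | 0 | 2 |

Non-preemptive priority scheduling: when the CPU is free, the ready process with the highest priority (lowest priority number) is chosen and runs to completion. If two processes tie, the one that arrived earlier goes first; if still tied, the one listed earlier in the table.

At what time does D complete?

25

Timeline: | C 0-10 | D 10-25 | A 25-31 | B 31-36 |
Completion: A=31  B=36  C=10  D=25
Turnaround (C−A): A=25  B=35  C=10  D=25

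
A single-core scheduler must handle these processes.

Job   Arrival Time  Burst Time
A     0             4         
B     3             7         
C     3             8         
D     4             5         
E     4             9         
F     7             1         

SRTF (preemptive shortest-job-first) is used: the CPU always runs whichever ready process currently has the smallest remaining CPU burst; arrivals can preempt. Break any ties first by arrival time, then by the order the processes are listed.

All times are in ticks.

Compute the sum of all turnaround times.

Gantt: | A 0-4 | D 4-7 | F 7-8 | D 8-10 | B 10-17 | C 17-25 | E 25-34 |
Completion: A=4  B=17  C=25  D=10  E=34  F=8
Turnaround (C−A): A=4  B=14  C=22  D=6  E=30  F=1
Turnaround = completion − arrival: A=4, B=14, C=22, D=6, E=30, F=1
Total turnaround = 4 + 14 + 22 + 6 + 30 + 1 = 77

77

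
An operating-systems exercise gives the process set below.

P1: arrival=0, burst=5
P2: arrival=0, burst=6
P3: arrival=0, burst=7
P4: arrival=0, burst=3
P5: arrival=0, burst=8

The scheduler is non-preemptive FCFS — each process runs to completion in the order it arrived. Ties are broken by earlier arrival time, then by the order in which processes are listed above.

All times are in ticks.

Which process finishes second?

Timeline: | P1 0-5 | P2 5-11 | P3 11-18 | P4 18-21 | P5 21-29 |
Completion: P1=5  P2=11  P3=18  P4=21  P5=29
Finish order: P1 → P2 → P3 → P4 → P5

P2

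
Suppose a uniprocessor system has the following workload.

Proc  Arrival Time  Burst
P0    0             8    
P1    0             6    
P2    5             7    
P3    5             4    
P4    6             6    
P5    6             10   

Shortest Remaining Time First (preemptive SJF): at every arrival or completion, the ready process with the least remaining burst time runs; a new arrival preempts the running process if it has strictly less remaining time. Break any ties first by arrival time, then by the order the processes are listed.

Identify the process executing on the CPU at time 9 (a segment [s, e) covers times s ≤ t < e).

Schedule: | P1 0-6 | P3 6-10 | P4 10-16 | P2 16-23 | P0 23-31 | P5 31-41 |
Completion: P0=31  P1=6  P2=23  P3=10  P4=16  P5=41
Turnaround (C−A): P0=31  P1=6  P2=18  P3=5  P4=10  P5=35

P3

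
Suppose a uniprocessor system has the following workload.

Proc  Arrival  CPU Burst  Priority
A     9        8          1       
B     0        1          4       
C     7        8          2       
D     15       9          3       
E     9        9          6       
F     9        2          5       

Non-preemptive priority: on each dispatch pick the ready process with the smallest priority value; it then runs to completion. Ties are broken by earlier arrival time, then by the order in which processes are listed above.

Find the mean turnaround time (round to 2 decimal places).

Gantt: | B 0-1 | idle 1-7 | C 7-15 | A 15-23 | D 23-32 | F 32-34 | E 34-43 |
Completion: A=23  B=1  C=15  D=32  E=43  F=34
Turnaround (C−A): A=14  B=1  C=8  D=17  E=34  F=25
Turnaround times: A=14, B=1, C=8, D=17, E=34, F=25
Average turnaround = (14+1+8+17+34+25) / 6 = 99/6 = 16.50

16.50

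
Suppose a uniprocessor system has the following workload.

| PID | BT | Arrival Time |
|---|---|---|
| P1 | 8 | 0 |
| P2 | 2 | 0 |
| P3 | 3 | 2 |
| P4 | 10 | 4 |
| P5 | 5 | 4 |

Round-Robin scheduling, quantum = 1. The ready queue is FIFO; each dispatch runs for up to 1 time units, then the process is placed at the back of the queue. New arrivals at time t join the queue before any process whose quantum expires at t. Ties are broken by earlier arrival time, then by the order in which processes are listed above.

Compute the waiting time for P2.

Schedule: | P1 0-1 | P2 1-2 | P1 2-3 | P3 3-4 | P2 4-5 | P1 5-6 | P4 6-7 | P5 7-8 | P3 8-9 | P1 9-10 | P4 10-11 | P5 11-12 | P3 12-13 | P1 13-14 | P4 14-15 | P5 15-16 | P1 16-17 | P4 17-18 | P5 18-19 | P1 19-20 | P4 20-21 | P5 21-22 | P1 22-23 | P4 23-28 |
Completion: P1=23  P2=5  P3=13  P4=28  P5=22
Waiting(P2) = turnaround − burst = 5 − 2 = 3

3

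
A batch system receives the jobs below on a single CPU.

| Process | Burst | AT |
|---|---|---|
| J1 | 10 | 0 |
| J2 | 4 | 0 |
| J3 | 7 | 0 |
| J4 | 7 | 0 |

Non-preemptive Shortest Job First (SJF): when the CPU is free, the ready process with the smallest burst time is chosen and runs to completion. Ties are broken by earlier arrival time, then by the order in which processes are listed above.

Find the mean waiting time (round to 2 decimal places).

Gantt: | J2 0-4 | J3 4-11 | J4 11-18 | J1 18-28 |
Completion: J1=28  J2=4  J3=11  J4=18
Turnaround (C−A): J1=28  J2=4  J3=11  J4=18
Waiting times: J1=18, J2=0, J3=4, J4=11
Average waiting = (18+0+4+11) / 4 = 33/4 = 8.25

8.25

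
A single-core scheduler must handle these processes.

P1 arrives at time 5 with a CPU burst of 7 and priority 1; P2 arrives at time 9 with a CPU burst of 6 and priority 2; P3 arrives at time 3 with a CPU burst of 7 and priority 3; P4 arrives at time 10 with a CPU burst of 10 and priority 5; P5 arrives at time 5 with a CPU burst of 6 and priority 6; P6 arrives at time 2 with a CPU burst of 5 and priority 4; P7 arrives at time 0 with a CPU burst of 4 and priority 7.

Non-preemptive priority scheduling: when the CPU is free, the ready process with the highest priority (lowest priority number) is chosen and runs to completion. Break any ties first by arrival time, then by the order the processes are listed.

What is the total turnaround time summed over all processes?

Timeline: | P7 0-4 | P3 4-11 | P1 11-18 | P2 18-24 | P6 24-29 | P4 29-39 | P5 39-45 |
Completion: P1=18  P2=24  P3=11  P4=39  P5=45  P6=29  P7=4
Turnaround = completion − arrival: P1=13, P2=15, P3=8, P4=29, P5=40, P6=27, P7=4
Total turnaround = 13 + 15 + 8 + 29 + 40 + 27 + 4 = 136

136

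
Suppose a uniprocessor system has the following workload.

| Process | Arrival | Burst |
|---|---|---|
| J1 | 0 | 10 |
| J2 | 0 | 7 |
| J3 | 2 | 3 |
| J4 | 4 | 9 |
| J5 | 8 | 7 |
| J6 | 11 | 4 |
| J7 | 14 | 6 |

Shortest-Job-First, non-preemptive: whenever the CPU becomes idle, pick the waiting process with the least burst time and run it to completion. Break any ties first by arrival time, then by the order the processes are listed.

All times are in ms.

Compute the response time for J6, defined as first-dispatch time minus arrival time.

6

Schedule: | J2 0-7 | J3 7-10 | J5 10-17 | J6 17-21 | J7 21-27 | J4 27-36 | J1 36-46 |
Completion: J1=46  J2=7  J3=10  J4=36  J5=17  J6=21  J7=27
Turnaround (C−A): J1=46  J2=7  J3=8  J4=32  J5=9  J6=10  J7=13
Response(J6) = first start − arrival = 17 − 11 = 6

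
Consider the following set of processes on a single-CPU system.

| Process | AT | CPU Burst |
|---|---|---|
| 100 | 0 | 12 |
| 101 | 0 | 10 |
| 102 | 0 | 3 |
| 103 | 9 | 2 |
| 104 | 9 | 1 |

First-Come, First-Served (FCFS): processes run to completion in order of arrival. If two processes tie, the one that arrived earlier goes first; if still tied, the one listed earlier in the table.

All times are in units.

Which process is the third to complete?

102

Timeline: | 100 0-12 | 101 12-22 | 102 22-25 | 103 25-27 | 104 27-28 |
Completion: 100=12  101=22  102=25  103=27  104=28
Finish order: 100 → 101 → 102 → 103 → 104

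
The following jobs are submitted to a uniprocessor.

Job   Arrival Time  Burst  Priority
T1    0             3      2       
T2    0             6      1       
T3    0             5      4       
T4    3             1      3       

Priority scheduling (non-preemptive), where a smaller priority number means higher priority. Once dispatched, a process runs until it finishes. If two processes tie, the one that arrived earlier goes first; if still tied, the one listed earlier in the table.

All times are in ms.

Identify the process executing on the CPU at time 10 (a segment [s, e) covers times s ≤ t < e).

Timeline: | T2 0-6 | T1 6-9 | T4 9-10 | T3 10-15 |
Completion: T1=9  T2=6  T3=15  T4=10

T3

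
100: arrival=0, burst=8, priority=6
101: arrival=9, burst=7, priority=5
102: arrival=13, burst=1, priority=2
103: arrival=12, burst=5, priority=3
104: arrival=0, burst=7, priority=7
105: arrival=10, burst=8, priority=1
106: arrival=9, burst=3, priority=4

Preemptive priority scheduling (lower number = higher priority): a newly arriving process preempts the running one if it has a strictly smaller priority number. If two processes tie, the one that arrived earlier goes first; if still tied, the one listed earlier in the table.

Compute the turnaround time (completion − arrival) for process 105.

8

Schedule: | 100 0-8 | 104 8-9 | 106 9-10 | 105 10-18 | 102 18-19 | 103 19-24 | 106 24-26 | 101 26-33 | 104 33-39 |
Completion: 100=8  101=33  102=19  103=24  104=39  105=18  106=26
Turnaround(105) = completion − arrival = 18 − 10 = 8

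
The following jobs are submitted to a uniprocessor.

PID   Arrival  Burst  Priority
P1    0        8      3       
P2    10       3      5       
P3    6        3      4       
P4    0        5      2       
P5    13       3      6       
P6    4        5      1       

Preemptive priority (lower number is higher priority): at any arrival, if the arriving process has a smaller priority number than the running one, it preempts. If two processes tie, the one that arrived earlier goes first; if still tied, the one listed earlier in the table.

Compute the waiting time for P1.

Timeline: | P4 0-4 | P6 4-9 | P4 9-10 | P1 10-18 | P3 18-21 | P2 21-24 | P5 24-27 |
Completion: P1=18  P2=24  P3=21  P4=10  P5=27  P6=9
Waiting(P1) = turnaround − burst = 18 − 8 = 10

10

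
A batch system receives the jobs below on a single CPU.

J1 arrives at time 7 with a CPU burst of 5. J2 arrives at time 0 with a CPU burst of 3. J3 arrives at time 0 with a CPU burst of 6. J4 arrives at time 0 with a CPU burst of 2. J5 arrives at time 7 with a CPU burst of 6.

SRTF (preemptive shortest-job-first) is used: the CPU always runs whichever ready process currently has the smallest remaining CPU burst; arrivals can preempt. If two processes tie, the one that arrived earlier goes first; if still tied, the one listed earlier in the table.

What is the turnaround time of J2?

Gantt: | J4 0-2 | J2 2-5 | J3 5-11 | J1 11-16 | J5 16-22 |
Completion: J1=16  J2=5  J3=11  J4=2  J5=22
Turnaround (C−A): J1=9  J2=5  J3=11  J4=2  J5=15
Turnaround(J2) = completion − arrival = 5 − 0 = 5

5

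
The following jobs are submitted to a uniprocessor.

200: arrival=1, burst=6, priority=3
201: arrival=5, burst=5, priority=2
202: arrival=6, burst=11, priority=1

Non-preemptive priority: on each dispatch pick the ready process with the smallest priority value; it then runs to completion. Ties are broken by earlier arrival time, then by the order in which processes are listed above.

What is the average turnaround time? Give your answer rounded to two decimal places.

12.00

Schedule: | idle 0-1 | 200 1-7 | 202 7-18 | 201 18-23 |
Completion: 200=7  201=23  202=18
Turnaround (C−A): 200=6  201=18  202=12
Turnaround times: 200=6, 201=18, 202=12
Average turnaround = (6+18+12) / 3 = 36/3 = 12.00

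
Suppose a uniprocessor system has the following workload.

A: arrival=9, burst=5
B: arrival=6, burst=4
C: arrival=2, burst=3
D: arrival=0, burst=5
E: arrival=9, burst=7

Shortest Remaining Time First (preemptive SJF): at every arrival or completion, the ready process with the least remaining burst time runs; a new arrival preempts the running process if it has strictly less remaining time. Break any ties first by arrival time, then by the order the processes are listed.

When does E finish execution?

24

Schedule: | D 0-5 | C 5-8 | B 8-12 | A 12-17 | E 17-24 |
Completion: A=17  B=12  C=8  D=5  E=24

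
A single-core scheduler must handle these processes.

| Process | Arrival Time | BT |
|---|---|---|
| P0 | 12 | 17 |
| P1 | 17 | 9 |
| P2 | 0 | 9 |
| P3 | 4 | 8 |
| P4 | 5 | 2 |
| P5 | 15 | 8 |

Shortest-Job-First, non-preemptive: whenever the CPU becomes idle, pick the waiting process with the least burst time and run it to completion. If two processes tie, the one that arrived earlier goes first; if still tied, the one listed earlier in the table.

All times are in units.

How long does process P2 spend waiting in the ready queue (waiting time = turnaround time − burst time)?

0

Schedule: | P2 0-9 | P4 9-11 | P3 11-19 | P5 19-27 | P1 27-36 | P0 36-53 |
Completion: P0=53  P1=36  P2=9  P3=19  P4=11  P5=27
Turnaround (C−A): P0=41  P1=19  P2=9  P3=15  P4=6  P5=12
Waiting(P2) = turnaround − burst = 9 − 9 = 0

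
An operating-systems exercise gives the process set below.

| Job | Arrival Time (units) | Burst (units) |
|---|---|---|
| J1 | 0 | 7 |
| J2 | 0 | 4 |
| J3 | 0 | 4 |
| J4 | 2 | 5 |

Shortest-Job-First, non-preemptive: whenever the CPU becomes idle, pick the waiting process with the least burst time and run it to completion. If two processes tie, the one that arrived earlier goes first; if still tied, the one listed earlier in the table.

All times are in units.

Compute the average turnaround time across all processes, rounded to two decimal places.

Gantt: | J2 0-4 | J3 4-8 | J4 8-13 | J1 13-20 |
Completion: J1=20  J2=4  J3=8  J4=13
Turnaround (C−A): J1=20  J2=4  J3=8  J4=11
Turnaround times: J1=20, J2=4, J3=8, J4=11
Average turnaround = (20+4+8+11) / 4 = 43/4 = 10.75

10.75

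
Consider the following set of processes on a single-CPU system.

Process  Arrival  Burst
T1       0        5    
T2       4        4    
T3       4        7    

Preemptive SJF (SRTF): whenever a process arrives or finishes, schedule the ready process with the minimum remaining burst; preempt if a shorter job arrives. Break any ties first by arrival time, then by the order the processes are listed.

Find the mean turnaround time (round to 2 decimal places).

7.33

Schedule: | T1 0-5 | T2 5-9 | T3 9-16 |
Completion: T1=5  T2=9  T3=16
Turnaround (C−A): T1=5  T2=5  T3=12
Turnaround times: T1=5, T2=5, T3=12
Average turnaround = (5+5+12) / 3 = 22/3 = 7.33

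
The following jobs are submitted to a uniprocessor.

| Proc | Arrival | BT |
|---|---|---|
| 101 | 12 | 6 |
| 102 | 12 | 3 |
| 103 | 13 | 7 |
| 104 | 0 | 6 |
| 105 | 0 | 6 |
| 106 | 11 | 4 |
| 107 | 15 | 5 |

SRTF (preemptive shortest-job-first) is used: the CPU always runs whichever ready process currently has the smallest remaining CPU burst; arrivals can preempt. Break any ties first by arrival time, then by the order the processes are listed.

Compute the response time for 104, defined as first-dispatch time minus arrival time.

Gantt: | 104 0-6 | 105 6-12 | 102 12-15 | 106 15-19 | 107 19-24 | 101 24-30 | 103 30-37 |
Completion: 101=30  102=15  103=37  104=6  105=12  106=19  107=24
Response(104) = first start − arrival = 0 − 0 = 0

0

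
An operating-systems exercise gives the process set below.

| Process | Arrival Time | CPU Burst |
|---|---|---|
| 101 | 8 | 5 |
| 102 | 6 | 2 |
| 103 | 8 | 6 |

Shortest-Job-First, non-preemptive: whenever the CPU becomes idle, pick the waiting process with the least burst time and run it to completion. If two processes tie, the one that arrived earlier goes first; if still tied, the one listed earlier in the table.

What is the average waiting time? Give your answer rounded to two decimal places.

1.67

Schedule: | idle 0-6 | 102 6-8 | 101 8-13 | 103 13-19 |
Completion: 101=13  102=8  103=19
Turnaround (C−A): 101=5  102=2  103=11
Waiting times: 101=0, 102=0, 103=5
Average waiting = (0+0+5) / 3 = 5/3 = 1.67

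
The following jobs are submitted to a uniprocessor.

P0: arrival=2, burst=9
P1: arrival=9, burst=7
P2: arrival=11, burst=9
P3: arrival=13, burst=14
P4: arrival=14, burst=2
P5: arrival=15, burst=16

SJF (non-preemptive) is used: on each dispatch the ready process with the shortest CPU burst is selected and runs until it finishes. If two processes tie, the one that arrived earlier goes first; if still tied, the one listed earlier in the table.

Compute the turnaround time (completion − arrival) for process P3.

30

Timeline: | idle 0-2 | P0 2-11 | P1 11-18 | P4 18-20 | P2 20-29 | P3 29-43 | P5 43-59 |
Completion: P0=11  P1=18  P2=29  P3=43  P4=20  P5=59
Turnaround (C−A): P0=9  P1=9  P2=18  P3=30  P4=6  P5=44
Turnaround(P3) = completion − arrival = 43 − 13 = 30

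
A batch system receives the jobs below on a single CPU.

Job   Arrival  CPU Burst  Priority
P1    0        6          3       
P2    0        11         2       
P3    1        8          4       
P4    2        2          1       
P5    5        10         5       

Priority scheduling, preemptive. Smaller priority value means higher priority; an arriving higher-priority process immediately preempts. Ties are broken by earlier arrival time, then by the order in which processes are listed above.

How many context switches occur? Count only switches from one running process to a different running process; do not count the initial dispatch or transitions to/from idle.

5

Schedule: | P2 0-2 | P4 2-4 | P2 4-13 | P1 13-19 | P3 19-27 | P5 27-37 |
Completion: P1=19  P2=13  P3=27  P4=4  P5=37
Turnaround (C−A): P1=19  P2=13  P3=26  P4=2  P5=32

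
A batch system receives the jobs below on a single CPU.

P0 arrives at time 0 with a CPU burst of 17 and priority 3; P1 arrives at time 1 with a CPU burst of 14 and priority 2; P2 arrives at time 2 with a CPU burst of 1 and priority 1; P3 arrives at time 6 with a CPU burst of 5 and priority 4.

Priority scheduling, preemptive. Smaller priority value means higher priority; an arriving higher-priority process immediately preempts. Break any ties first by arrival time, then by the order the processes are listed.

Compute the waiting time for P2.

0

Gantt: | P0 0-1 | P1 1-2 | P2 2-3 | P1 3-16 | P0 16-32 | P3 32-37 |
Completion: P0=32  P1=16  P2=3  P3=37
Turnaround (C−A): P0=32  P1=15  P2=1  P3=31
Waiting(P2) = turnaround − burst = 1 − 1 = 0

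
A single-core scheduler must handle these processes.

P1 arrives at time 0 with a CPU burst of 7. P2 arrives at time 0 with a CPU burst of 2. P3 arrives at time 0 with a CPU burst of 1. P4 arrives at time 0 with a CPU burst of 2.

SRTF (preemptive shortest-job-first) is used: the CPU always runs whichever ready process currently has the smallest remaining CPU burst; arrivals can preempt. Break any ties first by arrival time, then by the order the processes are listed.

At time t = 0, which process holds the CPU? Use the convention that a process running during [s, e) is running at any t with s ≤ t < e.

Timeline: | P3 0-1 | P2 1-3 | P4 3-5 | P1 5-12 |
Completion: P1=12  P2=3  P3=1  P4=5
Turnaround (C−A): P1=12  P2=3  P3=1  P4=5

P3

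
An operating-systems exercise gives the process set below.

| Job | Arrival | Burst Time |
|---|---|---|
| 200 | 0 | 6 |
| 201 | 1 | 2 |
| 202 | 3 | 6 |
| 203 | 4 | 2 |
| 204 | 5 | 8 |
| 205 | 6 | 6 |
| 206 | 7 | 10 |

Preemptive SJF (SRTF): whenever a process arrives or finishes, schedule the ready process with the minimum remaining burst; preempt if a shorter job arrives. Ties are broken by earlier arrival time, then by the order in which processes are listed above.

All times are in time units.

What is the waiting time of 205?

10

Timeline: | 200 0-1 | 201 1-3 | 200 3-4 | 203 4-6 | 200 6-10 | 202 10-16 | 205 16-22 | 204 22-30 | 206 30-40 |
Completion: 200=10  201=3  202=16  203=6  204=30  205=22  206=40
Turnaround (C−A): 200=10  201=2  202=13  203=2  204=25  205=16  206=33
Waiting(205) = turnaround − burst = 16 − 6 = 10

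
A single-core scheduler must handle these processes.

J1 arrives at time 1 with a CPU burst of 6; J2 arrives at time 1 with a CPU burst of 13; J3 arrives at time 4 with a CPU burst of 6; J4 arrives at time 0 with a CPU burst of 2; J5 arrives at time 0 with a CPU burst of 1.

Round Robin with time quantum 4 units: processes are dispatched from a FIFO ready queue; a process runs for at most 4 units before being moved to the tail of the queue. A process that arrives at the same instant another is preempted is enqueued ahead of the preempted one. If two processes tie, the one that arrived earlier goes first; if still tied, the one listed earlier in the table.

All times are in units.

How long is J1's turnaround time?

16

Gantt: | J4 0-2 | J5 2-3 | J1 3-7 | J2 7-11 | J3 11-15 | J1 15-17 | J2 17-21 | J3 21-23 | J2 23-28 |
Completion: J1=17  J2=28  J3=23  J4=2  J5=3
Turnaround (C−A): J1=16  J2=27  J3=19  J4=2  J5=3
Turnaround(J1) = completion − arrival = 17 − 1 = 16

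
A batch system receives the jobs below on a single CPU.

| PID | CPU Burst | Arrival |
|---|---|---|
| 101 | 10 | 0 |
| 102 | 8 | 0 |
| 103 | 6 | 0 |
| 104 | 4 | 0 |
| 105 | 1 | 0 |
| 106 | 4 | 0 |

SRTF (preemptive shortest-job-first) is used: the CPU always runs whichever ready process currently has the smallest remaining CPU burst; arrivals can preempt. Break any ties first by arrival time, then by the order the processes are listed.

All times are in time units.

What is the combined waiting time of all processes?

53

Schedule: | 105 0-1 | 104 1-5 | 106 5-9 | 103 9-15 | 102 15-23 | 101 23-33 |
Completion: 101=33  102=23  103=15  104=5  105=1  106=9
Turnaround (C−A): 101=33  102=23  103=15  104=5  105=1  106=9
Waiting = turnaround − burst: 101=23, 102=15, 103=9, 104=1, 105=0, 106=5
Total waiting = 23 + 15 + 9 + 1 + 0 + 5 = 53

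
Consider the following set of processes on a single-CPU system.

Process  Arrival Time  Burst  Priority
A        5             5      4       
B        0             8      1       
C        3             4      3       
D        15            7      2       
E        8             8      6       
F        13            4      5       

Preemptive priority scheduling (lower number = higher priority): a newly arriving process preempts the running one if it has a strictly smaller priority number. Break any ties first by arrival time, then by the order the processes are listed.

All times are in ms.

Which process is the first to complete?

B

Gantt: | B 0-8 | C 8-12 | A 12-15 | D 15-22 | A 22-24 | F 24-28 | E 28-36 |
Completion: A=24  B=8  C=12  D=22  E=36  F=28
Turnaround (C−A): A=19  B=8  C=9  D=7  E=28  F=15
Finish order: B → C → D → A → F → E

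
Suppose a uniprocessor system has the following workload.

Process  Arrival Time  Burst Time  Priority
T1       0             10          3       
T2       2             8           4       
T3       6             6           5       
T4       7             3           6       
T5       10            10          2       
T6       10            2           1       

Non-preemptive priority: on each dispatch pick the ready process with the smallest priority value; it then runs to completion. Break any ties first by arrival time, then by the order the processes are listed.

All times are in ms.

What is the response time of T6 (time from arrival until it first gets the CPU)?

Gantt: | T1 0-10 | T6 10-12 | T5 12-22 | T2 22-30 | T3 30-36 | T4 36-39 |
Completion: T1=10  T2=30  T3=36  T4=39  T5=22  T6=12
Response(T6) = first start − arrival = 10 − 10 = 0

0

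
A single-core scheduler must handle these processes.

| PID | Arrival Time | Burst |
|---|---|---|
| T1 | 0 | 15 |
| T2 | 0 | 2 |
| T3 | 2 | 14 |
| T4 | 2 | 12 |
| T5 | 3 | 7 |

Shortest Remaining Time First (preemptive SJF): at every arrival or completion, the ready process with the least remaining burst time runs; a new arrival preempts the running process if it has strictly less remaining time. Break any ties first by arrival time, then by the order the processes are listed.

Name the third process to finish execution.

Schedule: | T2 0-2 | T4 2-3 | T5 3-10 | T4 10-21 | T3 21-35 | T1 35-50 |
Completion: T1=50  T2=2  T3=35  T4=21  T5=10
Finish order: T2 → T5 → T4 → T3 → T1

T4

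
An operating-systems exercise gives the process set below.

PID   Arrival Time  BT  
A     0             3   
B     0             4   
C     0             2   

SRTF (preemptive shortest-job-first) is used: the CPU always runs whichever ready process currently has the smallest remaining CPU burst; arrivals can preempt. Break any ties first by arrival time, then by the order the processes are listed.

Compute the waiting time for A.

Schedule: | C 0-2 | A 2-5 | B 5-9 |
Completion: A=5  B=9  C=2
Turnaround (C−A): A=5  B=9  C=2
Waiting(A) = turnaround − burst = 5 − 3 = 2

2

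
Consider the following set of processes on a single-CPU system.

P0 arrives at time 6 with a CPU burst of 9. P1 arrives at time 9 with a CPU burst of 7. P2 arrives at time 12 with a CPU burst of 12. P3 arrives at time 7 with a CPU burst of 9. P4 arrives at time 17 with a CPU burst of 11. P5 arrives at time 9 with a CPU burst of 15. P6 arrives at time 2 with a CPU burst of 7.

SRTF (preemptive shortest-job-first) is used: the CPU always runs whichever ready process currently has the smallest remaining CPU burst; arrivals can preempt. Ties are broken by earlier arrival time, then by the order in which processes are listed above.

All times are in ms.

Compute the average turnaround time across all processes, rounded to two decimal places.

Gantt: | idle 0-2 | P6 2-9 | P1 9-16 | P0 16-25 | P3 25-34 | P4 34-45 | P2 45-57 | P5 57-72 |
Completion: P0=25  P1=16  P2=57  P3=34  P4=45  P5=72  P6=9
Turnaround times: P0=19, P1=7, P2=45, P3=27, P4=28, P5=63, P6=7
Average turnaround = (19+7+45+27+28+63+7) / 7 = 196/7 = 28.00

28.00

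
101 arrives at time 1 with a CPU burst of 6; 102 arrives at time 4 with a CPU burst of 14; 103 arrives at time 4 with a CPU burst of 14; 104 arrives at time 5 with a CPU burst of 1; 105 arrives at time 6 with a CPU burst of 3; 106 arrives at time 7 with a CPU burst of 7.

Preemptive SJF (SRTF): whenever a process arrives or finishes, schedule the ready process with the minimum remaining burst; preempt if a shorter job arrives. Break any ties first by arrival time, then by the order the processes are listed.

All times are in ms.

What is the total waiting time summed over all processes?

Schedule: | idle 0-1 | 101 1-5 | 104 5-6 | 101 6-8 | 105 8-11 | 106 11-18 | 102 18-32 | 103 32-46 |
Completion: 101=8  102=32  103=46  104=6  105=11  106=18
Waiting = turnaround − burst: 101=1, 102=14, 103=28, 104=0, 105=2, 106=4
Total waiting = 1 + 14 + 28 + 0 + 2 + 4 = 49

49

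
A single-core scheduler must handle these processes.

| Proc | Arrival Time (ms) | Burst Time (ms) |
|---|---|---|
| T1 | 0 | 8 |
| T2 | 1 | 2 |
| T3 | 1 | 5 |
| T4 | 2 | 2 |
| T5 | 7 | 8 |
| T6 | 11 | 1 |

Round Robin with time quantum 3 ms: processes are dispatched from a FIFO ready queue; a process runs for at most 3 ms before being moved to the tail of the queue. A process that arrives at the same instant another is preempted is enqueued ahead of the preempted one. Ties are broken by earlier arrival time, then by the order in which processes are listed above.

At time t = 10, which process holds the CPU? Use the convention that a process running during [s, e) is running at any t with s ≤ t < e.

T1

Gantt: | T1 0-3 | T2 3-5 | T3 5-8 | T4 8-10 | T1 10-13 | T5 13-16 | T3 16-18 | T6 18-19 | T1 19-21 | T5 21-26 |
Completion: T1=21  T2=5  T3=18  T4=10  T5=26  T6=19
Turnaround (C−A): T1=21  T2=4  T3=17  T4=8  T5=19  T6=8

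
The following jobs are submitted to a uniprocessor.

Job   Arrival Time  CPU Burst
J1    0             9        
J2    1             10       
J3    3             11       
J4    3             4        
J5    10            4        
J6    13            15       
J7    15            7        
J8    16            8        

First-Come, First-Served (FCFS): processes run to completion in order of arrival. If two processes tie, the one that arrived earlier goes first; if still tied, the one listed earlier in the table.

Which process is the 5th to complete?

J5

Schedule: | J1 0-9 | J2 9-19 | J3 19-30 | J4 30-34 | J5 34-38 | J6 38-53 | J7 53-60 | J8 60-68 |
Completion: J1=9  J2=19  J3=30  J4=34  J5=38  J6=53  J7=60  J8=68
Turnaround (C−A): J1=9  J2=18  J3=27  J4=31  J5=28  J6=40  J7=45  J8=52
Finish order: J1 → J2 → J3 → J4 → J5 → J6 → J7 → J8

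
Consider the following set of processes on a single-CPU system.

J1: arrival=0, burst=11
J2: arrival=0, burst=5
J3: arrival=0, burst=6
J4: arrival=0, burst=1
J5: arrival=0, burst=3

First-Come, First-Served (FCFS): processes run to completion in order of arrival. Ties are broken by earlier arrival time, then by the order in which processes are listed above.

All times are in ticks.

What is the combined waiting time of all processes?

Gantt: | J1 0-11 | J2 11-16 | J3 16-22 | J4 22-23 | J5 23-26 |
Completion: J1=11  J2=16  J3=22  J4=23  J5=26
Turnaround (C−A): J1=11  J2=16  J3=22  J4=23  J5=26
Waiting = turnaround − burst: J1=0, J2=11, J3=16, J4=22, J5=23
Total waiting = 0 + 11 + 16 + 22 + 23 = 72

72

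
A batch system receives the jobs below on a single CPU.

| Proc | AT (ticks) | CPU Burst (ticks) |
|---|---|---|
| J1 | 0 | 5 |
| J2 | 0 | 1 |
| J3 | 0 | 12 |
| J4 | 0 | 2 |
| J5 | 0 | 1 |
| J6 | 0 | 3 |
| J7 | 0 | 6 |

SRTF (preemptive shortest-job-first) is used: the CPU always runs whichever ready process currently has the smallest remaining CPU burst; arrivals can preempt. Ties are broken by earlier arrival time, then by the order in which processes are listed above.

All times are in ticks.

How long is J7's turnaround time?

18

Schedule: | J2 0-1 | J5 1-2 | J4 2-4 | J6 4-7 | J1 7-12 | J7 12-18 | J3 18-30 |
Completion: J1=12  J2=1  J3=30  J4=4  J5=2  J6=7  J7=18
Turnaround (C−A): J1=12  J2=1  J3=30  J4=4  J5=2  J6=7  J7=18
Turnaround(J7) = completion − arrival = 18 − 0 = 18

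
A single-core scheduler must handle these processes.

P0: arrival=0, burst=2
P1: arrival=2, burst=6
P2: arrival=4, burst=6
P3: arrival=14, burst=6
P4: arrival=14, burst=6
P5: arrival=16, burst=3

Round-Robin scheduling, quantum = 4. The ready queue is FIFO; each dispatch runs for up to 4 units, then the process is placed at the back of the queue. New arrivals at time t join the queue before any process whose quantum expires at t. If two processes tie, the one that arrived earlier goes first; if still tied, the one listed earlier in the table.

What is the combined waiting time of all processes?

Gantt: | P0 0-2 | P1 2-6 | P2 6-10 | P1 10-12 | P2 12-14 | P3 14-18 | P4 18-22 | P5 22-25 | P3 25-27 | P4 27-29 |
Completion: P0=2  P1=12  P2=14  P3=27  P4=29  P5=25
Waiting = turnaround − burst: P0=0, P1=4, P2=4, P3=7, P4=9, P5=6
Total waiting = 0 + 4 + 4 + 7 + 9 + 6 = 30

30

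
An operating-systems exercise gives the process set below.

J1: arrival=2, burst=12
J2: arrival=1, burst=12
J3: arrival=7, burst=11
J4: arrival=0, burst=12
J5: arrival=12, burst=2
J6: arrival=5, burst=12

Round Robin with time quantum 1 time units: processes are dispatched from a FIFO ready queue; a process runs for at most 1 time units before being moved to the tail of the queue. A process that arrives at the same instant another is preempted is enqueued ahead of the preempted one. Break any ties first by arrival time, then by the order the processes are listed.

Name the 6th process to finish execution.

Timeline: | J4 0-1 | J2 1-2 | J4 2-3 | J1 3-4 | J2 4-5 | J4 5-6 | J1 6-7 | J6 7-8 | J2 8-9 | J4 9-10 | J3 10-11 | J1 11-12 | J6 12-13 | J2 13-14 | J4 14-15 | J3 15-16 | J5 16-17 | J1 17-18 | J6 18-19 | J2 19-20 | J4 20-21 | J3 21-22 | J5 22-23 | J1 23-24 | J6 24-25 | J2 25-26 | J4 26-27 | J3 27-28 | J1 28-29 | J6 29-30 | J2 30-31 | J4 31-32 | J3 32-33 | J1 33-34 | J6 34-35 | J2 35-36 | J4 36-37 | J3 37-38 | J1 38-39 | J6 39-40 | J2 40-41 | J4 41-42 | J3 42-43 | J1 43-44 | J6 44-45 | J2 45-46 | J4 46-47 | J3 47-48 | J1 48-49 | J6 49-50 | J2 50-51 | J4 51-52 | J3 52-53 | J1 53-54 | J6 54-55 | J2 55-56 | J3 56-57 | J1 57-58 | J6 58-59 | J3 59-60 | J6 60-61 |
Completion: J1=58  J2=56  J3=60  J4=52  J5=23  J6=61
Turnaround (C−A): J1=56  J2=55  J3=53  J4=52  J5=11  J6=56
Finish order: J5 → J4 → J2 → J1 → J3 → J6

J6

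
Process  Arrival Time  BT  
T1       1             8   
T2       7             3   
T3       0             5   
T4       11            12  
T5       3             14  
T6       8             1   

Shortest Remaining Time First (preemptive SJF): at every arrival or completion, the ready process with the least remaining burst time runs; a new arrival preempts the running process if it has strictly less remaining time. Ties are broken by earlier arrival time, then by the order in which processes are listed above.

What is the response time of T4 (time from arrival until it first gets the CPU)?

6

Gantt: | T3 0-5 | T1 5-7 | T2 7-8 | T6 8-9 | T2 9-11 | T1 11-17 | T4 17-29 | T5 29-43 |
Completion: T1=17  T2=11  T3=5  T4=29  T5=43  T6=9
Response(T4) = first start − arrival = 17 − 11 = 6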